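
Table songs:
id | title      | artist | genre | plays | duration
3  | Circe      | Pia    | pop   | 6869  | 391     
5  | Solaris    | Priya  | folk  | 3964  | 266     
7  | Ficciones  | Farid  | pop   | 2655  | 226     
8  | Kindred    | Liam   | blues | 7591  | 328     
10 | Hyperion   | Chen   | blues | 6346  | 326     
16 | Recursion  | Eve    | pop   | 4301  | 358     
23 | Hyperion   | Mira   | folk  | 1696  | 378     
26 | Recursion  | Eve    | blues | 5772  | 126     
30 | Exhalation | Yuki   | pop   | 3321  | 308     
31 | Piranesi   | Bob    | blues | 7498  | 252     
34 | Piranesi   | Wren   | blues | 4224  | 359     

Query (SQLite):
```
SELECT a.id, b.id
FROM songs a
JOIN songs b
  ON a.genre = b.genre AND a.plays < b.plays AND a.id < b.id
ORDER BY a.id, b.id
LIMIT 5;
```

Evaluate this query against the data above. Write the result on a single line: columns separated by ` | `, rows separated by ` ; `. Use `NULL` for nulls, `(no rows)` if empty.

7 | 16 ; 7 | 30 ; 10 | 31 ; 26 | 31

Pairs (a,b) with same genre, a.plays < b.plays, a.id < b.id.
genre groups: blues:{8,10,26,31,34} folk:{5,23} pop:{3,7,16,30}
Ordered by (a.id, b.id); first 5.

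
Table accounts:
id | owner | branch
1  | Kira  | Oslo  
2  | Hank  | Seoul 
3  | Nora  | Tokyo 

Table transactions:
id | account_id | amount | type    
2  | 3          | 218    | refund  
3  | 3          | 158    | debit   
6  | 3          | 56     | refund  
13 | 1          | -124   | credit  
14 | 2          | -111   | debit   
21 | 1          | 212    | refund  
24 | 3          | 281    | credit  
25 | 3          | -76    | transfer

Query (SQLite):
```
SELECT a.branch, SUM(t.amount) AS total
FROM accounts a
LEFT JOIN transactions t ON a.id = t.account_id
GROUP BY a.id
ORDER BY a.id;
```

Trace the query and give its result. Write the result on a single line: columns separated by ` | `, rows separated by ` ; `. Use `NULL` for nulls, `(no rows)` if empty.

LEFT JOIN keeps every accounts row; unmatched ones get NULL for transactions columns.
Group by accounts.id and compute SUM(t.amount). SUM over an all-NULL group is NULL.
  1: ids {13, 21} → SUM(t.amount)=88
  2: ids {14} → SUM(t.amount)=-111
  3: ids {2, 3, 6, 24, 25} → SUM(t.amount)=637

Oslo | 88 ; Seoul | -111 ; Tokyo | 637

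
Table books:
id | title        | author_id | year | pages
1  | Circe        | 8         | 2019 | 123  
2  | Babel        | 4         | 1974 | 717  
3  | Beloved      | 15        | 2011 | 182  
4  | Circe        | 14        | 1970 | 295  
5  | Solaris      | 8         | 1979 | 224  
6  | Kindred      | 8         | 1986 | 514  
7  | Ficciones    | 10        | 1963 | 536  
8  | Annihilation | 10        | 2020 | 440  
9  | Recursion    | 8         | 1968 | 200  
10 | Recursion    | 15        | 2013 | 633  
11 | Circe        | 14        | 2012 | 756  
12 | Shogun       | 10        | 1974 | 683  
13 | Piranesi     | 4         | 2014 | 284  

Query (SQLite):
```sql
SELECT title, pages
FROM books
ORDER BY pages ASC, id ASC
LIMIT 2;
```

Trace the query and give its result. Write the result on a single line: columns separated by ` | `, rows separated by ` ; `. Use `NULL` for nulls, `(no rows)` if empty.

Circe | 123 ; Beloved | 182

Sort by pages asc, tiebreak id asc: (123, id=1), (182, id=3), (200, id=9), (224, id=5), (284, id=13) …. Take first 2.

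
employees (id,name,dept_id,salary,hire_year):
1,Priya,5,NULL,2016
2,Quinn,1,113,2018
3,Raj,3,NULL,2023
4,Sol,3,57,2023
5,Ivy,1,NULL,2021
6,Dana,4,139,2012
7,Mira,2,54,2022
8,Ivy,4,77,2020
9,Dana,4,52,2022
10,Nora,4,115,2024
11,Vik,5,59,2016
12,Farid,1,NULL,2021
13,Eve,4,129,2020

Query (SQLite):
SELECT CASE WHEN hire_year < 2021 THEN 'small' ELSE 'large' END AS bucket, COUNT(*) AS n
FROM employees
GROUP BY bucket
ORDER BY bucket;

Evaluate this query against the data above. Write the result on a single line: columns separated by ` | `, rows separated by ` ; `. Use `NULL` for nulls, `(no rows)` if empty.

Bucket rows by hire_year < 2021 → 'small' else 'large'; count each bucket.

large | 7 ; small | 6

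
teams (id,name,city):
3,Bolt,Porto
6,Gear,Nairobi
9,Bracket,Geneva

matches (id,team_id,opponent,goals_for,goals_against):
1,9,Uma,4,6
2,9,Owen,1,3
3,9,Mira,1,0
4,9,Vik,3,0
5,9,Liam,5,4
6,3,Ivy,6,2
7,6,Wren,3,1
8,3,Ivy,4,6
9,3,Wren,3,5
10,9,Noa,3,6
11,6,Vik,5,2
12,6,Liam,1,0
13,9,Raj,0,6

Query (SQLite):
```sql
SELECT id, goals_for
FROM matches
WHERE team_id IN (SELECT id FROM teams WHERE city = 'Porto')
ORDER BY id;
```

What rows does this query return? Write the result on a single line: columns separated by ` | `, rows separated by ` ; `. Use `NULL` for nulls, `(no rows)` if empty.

6 | 6 ; 8 | 4 ; 9 | 3

Inner query: teams.id where city = 'Porto'.
Outer: keep matches rows whose team_id is in that set.
Inner query → {3}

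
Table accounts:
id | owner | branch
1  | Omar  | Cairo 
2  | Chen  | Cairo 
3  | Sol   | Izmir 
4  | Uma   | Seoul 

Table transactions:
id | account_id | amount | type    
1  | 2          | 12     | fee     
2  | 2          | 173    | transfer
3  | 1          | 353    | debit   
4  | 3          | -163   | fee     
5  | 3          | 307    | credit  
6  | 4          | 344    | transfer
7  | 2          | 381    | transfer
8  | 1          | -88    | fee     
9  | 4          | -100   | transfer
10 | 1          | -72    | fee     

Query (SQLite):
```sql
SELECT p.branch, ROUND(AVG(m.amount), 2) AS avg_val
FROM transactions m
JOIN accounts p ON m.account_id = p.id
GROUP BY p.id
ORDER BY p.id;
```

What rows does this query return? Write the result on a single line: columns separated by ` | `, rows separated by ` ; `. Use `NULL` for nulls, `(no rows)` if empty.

Join each transactions row to its accounts via account_id.
Group joined rows by accounts.id; compute ROUND(AVG(m.amount), 2) per group.
  1: ids {3, 8, 10} → ROUND(AVG(m.amount), 2)=64.33
  2: ids {1, 2, 7} → ROUND(AVG(m.amount), 2)=188.67
  3: ids {4, 5} → ROUND(AVG(m.amount), 2)=72
  4: ids {6, 9} → ROUND(AVG(m.amount), 2)=122

Cairo | 64.33 ; Cairo | 188.67 ; Izmir | 72 ; Seoul | 122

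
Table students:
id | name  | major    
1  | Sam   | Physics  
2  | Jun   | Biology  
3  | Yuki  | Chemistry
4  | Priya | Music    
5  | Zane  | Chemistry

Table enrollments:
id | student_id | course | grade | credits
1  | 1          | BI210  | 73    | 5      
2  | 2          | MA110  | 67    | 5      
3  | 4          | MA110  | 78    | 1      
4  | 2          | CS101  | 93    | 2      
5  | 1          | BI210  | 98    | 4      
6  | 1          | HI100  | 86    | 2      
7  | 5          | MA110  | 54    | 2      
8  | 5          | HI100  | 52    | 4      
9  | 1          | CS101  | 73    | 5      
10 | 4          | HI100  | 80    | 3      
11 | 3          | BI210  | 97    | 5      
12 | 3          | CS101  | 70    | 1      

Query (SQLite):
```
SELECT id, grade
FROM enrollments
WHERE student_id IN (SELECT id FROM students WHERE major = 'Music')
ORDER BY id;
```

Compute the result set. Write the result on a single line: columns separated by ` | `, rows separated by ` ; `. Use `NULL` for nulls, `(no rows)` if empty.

3 | 78 ; 10 | 80

Inner query: students.id where major = 'Music'.
Outer: keep enrollments rows whose student_id is in that set.
Inner query → {4}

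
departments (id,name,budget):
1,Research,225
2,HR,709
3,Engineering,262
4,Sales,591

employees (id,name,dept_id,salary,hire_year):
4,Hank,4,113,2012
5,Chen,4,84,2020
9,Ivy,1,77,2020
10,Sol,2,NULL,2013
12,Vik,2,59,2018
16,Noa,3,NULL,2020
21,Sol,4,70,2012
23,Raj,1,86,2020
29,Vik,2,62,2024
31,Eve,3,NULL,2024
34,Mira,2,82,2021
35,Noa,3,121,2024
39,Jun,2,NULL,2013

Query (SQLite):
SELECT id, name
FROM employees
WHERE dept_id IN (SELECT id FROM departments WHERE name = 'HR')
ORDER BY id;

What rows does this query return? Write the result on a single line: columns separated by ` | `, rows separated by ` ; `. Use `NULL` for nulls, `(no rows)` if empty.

10 | Sol ; 12 | Vik ; 29 | Vik ; 34 | Mira ; 39 | Jun

Inner query: departments.id where name = 'HR'.
Outer: keep employees rows whose dept_id is in that set.
Inner query → {2}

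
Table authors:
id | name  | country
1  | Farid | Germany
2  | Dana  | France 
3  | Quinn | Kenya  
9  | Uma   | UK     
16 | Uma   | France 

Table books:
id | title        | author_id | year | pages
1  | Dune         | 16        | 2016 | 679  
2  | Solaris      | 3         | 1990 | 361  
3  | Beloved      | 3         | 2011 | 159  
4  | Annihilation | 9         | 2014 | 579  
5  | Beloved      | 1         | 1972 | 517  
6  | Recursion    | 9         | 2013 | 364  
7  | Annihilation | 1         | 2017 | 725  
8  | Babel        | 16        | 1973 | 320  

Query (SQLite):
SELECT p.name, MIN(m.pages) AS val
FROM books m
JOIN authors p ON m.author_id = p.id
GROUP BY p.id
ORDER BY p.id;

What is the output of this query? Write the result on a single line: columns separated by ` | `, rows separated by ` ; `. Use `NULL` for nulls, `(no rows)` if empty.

Farid | 517 ; Quinn | 159 ; Uma | 364 ; Uma | 320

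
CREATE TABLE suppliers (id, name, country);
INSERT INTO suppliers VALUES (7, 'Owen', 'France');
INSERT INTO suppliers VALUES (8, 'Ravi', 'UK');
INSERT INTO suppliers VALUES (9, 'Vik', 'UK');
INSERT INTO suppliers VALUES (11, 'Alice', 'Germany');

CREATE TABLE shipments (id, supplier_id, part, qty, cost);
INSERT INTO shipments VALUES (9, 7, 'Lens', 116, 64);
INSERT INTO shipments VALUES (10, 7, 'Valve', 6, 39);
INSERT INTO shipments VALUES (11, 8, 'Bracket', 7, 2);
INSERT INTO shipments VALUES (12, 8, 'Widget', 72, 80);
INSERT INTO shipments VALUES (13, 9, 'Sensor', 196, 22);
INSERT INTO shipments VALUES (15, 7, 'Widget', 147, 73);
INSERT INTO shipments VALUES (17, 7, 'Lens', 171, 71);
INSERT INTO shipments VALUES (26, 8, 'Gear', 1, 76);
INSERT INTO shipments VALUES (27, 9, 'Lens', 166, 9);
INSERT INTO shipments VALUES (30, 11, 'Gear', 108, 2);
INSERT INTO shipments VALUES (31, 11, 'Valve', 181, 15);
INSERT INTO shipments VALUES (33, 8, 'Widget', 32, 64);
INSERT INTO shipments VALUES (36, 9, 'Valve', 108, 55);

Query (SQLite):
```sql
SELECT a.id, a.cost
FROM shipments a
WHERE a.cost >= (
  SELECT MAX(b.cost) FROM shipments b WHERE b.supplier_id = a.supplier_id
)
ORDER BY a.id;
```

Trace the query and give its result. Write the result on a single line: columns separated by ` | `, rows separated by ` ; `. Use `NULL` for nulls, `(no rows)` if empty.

12 | 80 ; 15 | 73 ; 31 | 15 ; 36 | 55

For each shipments row a, compute MAX(cost) over rows sharing a.supplier_id.
Keep row a if a.cost >= that per-group MAX.
  supplier_id=7: MAX(cost) = 73
  supplier_id=8: MAX(cost) = 80
  supplier_id=9: MAX(cost) = 55
  supplier_id=11: MAX(cost) = 15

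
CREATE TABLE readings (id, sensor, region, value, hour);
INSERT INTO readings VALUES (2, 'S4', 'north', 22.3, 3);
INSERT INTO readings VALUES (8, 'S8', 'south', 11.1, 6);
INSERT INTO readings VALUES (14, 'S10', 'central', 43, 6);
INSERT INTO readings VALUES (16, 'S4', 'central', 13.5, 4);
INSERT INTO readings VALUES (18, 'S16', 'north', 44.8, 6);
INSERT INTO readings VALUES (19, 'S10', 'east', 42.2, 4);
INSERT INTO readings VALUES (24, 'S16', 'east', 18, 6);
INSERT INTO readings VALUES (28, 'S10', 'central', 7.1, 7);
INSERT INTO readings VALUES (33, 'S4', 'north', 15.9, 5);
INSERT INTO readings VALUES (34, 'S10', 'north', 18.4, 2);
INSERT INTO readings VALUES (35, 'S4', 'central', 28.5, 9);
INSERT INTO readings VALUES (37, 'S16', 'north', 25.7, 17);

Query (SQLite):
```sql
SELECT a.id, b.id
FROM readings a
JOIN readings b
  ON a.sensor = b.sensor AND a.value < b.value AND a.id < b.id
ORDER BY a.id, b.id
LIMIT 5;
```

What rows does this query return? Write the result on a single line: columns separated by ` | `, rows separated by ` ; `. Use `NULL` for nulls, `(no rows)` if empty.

2 | 35 ; 16 | 33 ; 16 | 35 ; 24 | 37 ; 28 | 34

Pairs (a,b) with same sensor, a.value < b.value, a.id < b.id.
sensor groups: S10:{14,19,28,34} S16:{18,24,37} S4:{2,16,33,35} S8:{8}
Ordered by (a.id, b.id); first 5.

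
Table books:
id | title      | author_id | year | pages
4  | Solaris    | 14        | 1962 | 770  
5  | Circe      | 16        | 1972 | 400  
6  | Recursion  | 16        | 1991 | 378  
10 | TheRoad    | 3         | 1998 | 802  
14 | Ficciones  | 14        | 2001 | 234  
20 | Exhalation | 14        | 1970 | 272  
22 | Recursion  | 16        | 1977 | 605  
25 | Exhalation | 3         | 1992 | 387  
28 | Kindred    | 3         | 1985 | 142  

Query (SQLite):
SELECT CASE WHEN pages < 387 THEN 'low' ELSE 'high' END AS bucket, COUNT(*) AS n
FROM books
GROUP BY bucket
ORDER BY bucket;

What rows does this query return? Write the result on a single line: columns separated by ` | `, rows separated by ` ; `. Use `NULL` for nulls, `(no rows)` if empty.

high | 5 ; low | 4

Bucket rows by pages < 387 → 'low' else 'high'; count each bucket.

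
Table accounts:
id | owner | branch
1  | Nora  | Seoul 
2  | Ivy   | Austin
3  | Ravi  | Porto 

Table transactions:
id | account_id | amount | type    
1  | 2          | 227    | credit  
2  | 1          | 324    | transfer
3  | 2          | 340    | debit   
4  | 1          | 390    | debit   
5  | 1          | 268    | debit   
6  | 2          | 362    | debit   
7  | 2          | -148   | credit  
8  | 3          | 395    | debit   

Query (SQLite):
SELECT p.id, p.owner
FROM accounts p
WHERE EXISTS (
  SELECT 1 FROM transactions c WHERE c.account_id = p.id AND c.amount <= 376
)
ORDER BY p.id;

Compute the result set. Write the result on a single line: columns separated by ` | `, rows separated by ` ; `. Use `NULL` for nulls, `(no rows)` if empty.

1 | Nora ; 2 | Ivy

For each accounts row, check whether any transactions with matching account_id has amount <= 376.
Keep rows where that is true.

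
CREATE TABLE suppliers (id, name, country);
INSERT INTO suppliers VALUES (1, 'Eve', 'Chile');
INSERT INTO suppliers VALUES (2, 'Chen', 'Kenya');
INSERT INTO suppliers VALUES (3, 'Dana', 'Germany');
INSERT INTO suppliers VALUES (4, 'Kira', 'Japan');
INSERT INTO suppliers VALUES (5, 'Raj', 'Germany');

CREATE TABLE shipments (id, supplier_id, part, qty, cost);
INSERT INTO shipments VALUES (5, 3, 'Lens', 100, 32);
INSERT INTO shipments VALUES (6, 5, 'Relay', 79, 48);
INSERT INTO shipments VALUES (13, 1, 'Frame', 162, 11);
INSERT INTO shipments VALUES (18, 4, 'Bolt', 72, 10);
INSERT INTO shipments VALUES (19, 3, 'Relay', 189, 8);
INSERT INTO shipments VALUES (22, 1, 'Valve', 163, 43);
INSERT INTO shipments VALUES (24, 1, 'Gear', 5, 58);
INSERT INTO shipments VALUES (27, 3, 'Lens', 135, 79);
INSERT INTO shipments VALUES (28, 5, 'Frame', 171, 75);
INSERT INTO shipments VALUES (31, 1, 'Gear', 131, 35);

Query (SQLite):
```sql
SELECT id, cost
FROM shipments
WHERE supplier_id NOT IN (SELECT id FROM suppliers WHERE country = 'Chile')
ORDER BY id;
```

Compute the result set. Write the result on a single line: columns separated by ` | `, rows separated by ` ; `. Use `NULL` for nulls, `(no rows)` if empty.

Inner query: suppliers.id where country = 'Chile'.
Outer: keep shipments rows whose supplier_id is not in that set.
Inner query → {1}

5 | 32 ; 6 | 48 ; 18 | 10 ; 19 | 8 ; 27 | 79 ; 28 | 75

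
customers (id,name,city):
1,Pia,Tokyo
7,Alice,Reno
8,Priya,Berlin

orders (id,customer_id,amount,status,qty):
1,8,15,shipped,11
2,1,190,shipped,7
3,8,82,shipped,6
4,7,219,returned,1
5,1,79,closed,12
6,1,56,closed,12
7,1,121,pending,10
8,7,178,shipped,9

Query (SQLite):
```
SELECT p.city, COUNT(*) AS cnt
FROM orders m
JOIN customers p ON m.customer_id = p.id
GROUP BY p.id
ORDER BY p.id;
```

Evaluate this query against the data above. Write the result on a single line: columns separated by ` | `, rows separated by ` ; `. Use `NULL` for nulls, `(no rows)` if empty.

Join each orders row to its customers via customer_id.
Group joined rows by customers.id; compute COUNT(*) per group.
  1: ids {2, 5, 6, 7} → COUNT(*)=4
  7: ids {4, 8} → COUNT(*)=2
  8: ids {1, 3} → COUNT(*)=2

Tokyo | 4 ; Reno | 2 ; Berlin | 2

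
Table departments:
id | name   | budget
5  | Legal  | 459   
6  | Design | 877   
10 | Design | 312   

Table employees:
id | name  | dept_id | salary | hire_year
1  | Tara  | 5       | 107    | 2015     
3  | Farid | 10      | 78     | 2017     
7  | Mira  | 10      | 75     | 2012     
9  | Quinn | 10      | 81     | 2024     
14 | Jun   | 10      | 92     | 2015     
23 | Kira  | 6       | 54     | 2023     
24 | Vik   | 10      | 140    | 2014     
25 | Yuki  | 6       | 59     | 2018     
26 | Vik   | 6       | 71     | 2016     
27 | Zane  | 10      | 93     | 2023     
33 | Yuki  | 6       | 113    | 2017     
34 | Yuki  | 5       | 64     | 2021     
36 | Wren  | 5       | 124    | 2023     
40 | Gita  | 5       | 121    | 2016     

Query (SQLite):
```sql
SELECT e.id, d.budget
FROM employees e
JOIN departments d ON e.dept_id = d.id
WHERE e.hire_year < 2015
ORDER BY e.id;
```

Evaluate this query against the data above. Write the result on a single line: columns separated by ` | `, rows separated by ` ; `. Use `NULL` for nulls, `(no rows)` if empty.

7 | 312 ; 24 | 312

Each employees row matches the departments row where dept_id = departments.id.
Then keep rows with e.hire_year < 2015.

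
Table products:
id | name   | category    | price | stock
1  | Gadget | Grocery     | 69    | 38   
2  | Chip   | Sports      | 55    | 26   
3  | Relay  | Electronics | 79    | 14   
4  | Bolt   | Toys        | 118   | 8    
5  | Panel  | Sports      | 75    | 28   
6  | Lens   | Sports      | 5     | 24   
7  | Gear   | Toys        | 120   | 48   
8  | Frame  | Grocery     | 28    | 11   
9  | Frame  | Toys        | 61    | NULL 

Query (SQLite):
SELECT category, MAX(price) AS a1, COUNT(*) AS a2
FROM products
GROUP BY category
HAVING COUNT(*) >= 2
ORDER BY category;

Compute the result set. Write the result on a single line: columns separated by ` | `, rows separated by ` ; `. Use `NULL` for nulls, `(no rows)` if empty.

Grocery | 69 | 2 ; Sports | 75 | 3 ; Toys | 120 | 3

Group products by category.
Per group compute: MAX(price), COUNT(*).
HAVING: drop groups with fewer than 2 rows.
  Electronics: ids {3} → MAX(price)=79, COUNT(*)=1
  Grocery: ids {1, 8} → MAX(price)=69, COUNT(*)=2
  Sports: ids {2, 5, 6} → MAX(price)=75, COUNT(*)=3
  Toys: ids {4, 7, 9} → MAX(price)=120, COUNT(*)=3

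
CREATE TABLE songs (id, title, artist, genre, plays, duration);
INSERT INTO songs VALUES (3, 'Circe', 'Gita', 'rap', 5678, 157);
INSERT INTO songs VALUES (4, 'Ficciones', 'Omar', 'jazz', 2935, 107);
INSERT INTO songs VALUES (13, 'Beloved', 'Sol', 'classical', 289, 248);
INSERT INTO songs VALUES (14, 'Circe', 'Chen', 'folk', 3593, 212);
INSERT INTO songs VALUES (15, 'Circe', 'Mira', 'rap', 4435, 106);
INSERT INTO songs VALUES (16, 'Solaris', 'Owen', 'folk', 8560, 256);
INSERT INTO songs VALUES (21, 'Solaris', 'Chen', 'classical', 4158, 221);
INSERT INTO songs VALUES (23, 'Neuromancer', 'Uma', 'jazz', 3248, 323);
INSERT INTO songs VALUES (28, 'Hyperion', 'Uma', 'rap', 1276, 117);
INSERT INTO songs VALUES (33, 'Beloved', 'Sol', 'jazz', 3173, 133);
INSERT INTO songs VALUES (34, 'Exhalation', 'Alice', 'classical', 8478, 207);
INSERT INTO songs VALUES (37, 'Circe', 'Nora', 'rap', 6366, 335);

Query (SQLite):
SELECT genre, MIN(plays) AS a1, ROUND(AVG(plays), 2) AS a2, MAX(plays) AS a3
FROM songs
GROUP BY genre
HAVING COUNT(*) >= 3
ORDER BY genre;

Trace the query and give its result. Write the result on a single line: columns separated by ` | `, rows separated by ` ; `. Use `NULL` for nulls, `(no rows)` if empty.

classical | 289 | 4308.33 | 8478 ; jazz | 2935 | 3118.67 | 3248 ; rap | 1276 | 4438.75 | 6366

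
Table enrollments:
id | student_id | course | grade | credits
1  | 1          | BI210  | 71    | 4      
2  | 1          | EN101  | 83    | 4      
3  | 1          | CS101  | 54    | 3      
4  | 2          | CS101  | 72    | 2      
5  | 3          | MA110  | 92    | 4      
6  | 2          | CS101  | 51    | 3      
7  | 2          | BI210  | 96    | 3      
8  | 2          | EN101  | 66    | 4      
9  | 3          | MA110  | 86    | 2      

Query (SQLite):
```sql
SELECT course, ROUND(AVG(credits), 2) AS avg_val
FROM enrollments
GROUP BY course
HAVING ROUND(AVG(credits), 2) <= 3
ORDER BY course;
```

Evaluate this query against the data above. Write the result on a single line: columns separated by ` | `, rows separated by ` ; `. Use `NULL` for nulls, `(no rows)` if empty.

CS101 | 2.67 ; MA110 | 3

Partition enrollments by course; compute ROUND(AVG(credits), 2) within each group.
HAVING: keep groups where ROUND(AVG(credits), 2) <= 3.
  BI210: ids {1, 7} → ROUND(AVG(credits), 2)=3.5
  CS101: ids {3, 4, 6} → ROUND(AVG(credits), 2)=2.67
  EN101: ids {2, 8} → ROUND(AVG(credits), 2)=4
  MA110: ids {5, 9} → ROUND(AVG(credits), 2)=3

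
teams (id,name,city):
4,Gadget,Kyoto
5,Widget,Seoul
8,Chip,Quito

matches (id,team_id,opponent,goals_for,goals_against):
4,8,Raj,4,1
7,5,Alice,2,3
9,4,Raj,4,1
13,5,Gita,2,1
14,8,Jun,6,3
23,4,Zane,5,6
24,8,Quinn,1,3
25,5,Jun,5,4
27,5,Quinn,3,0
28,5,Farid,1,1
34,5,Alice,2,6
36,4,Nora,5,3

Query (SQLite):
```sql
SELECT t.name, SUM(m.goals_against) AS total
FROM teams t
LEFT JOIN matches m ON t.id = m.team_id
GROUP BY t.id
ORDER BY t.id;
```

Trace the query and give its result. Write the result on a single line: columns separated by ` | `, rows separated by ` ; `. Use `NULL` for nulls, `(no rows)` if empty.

Gadget | 10 ; Widget | 15 ; Chip | 7

LEFT JOIN keeps every teams row; unmatched ones get NULL for matches columns.
Group by teams.id and compute SUM(m.goals_against). SUM over an all-NULL group is NULL.
  4: ids {9, 23, 36} → SUM(m.goals_against)=10
  5: ids {7, 13, 25, 27, 28, 34} → SUM(m.goals_against)=15
  8: ids {4, 14, 24} → SUM(m.goals_against)=7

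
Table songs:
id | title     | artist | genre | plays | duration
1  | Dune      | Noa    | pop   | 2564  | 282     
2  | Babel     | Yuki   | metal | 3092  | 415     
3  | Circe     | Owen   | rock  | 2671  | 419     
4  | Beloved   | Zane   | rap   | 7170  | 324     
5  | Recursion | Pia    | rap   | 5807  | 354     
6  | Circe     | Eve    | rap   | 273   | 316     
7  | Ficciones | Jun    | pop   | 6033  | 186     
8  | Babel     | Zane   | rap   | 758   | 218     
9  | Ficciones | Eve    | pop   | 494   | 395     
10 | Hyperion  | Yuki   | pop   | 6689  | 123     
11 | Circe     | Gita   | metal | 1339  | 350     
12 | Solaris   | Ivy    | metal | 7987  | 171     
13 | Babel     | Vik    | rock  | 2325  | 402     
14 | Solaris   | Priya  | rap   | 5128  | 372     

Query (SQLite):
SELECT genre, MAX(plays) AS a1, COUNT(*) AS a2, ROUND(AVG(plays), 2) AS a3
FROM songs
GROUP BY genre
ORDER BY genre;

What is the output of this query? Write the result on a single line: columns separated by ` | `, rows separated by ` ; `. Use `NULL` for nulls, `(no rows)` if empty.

metal | 7987 | 3 | 4139.33 ; pop | 6689 | 4 | 3945 ; rap | 7170 | 5 | 3827.2 ; rock | 2671 | 2 | 2498

Group songs by genre.
Per group compute: MAX(plays), COUNT(*), ROUND(AVG(plays), 2).
  metal: ids {2, 11, 12} → MAX(plays)=7987, COUNT(*)=3, ROUND(AVG(plays), 2)=4139.33
  pop: ids {1, 7, 9, 10} → MAX(plays)=6689, COUNT(*)=4, ROUND(AVG(plays), 2)=3945
  rap: ids {4, 5, 6, 8, 14} → MAX(plays)=7170, COUNT(*)=5, ROUND(AVG(plays), 2)=3827.2
  rock: ids {3, 13} → MAX(plays)=2671, COUNT(*)=2, ROUND(AVG(plays), 2)=2498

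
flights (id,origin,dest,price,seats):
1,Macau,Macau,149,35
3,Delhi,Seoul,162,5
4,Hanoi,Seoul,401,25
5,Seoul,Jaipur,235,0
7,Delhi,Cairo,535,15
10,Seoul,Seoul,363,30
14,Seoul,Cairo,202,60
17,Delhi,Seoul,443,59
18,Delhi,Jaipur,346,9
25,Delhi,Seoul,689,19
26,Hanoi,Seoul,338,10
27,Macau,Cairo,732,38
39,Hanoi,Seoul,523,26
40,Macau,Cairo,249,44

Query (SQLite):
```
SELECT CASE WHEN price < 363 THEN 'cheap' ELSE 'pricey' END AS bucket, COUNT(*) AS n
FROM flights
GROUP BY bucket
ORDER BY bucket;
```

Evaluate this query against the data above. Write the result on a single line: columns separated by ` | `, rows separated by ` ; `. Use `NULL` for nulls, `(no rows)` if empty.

Bucket rows by price < 363 → 'cheap' else 'pricey'; count each bucket.

cheap | 7 ; pricey | 7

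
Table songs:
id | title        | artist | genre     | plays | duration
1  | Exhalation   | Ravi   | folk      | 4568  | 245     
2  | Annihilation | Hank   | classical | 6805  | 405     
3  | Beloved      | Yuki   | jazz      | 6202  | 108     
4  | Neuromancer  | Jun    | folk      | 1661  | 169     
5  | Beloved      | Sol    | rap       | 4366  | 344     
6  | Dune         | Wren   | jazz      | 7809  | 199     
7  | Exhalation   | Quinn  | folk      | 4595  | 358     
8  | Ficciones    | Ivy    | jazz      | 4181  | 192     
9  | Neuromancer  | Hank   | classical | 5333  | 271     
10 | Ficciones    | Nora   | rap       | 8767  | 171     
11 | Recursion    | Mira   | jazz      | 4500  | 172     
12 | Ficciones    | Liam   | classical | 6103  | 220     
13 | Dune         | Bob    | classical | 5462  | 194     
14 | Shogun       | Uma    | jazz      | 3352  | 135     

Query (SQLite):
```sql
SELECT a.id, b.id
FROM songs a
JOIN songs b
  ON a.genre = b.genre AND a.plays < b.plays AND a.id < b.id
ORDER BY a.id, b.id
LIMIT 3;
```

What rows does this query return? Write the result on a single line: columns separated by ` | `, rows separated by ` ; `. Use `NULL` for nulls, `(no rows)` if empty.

1 | 7 ; 3 | 6 ; 4 | 7

Pairs (a,b) with same genre, a.plays < b.plays, a.id < b.id.
genre groups: classical:{2,9,12,13} folk:{1,4,7} jazz:{3,6,8,11,14} rap:{5,10}
Ordered by (a.id, b.id); first 3.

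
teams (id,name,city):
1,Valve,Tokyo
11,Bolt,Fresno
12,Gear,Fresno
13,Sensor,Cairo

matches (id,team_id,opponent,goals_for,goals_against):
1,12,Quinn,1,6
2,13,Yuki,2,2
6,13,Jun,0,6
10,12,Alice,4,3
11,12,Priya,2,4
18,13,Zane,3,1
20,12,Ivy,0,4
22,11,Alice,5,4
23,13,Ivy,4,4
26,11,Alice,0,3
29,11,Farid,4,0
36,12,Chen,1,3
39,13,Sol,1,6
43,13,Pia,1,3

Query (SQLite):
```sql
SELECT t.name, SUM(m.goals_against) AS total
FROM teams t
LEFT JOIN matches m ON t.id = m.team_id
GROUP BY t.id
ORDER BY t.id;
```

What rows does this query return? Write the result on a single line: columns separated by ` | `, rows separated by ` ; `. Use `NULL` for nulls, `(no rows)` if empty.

LEFT JOIN keeps every teams row; unmatched ones get NULL for matches columns.
Group by teams.id and compute SUM(m.goals_against). SUM over an all-NULL group is NULL.
  1: ids {—} → SUM(m.goals_against)=NULL
  11: ids {22, 26, 29} → SUM(m.goals_against)=7
  12: ids {1, 10, 11, 20, 36} → SUM(m.goals_against)=20
  13: ids {2, 6, 18, 23, 39, 43} → SUM(m.goals_against)=22

Valve | NULL ; Bolt | 7 ; Gear | 20 ; Sensor | 22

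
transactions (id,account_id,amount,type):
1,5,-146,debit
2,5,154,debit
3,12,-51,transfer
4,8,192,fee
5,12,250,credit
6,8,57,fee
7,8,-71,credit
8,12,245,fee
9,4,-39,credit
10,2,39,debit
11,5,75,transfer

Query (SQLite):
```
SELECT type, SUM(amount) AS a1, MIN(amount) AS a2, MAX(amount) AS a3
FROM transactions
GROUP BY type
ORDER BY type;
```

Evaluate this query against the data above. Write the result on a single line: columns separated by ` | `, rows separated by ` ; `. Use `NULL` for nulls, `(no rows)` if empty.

credit | 140 | -71 | 250 ; debit | 47 | -146 | 154 ; fee | 494 | 57 | 245 ; transfer | 24 | -51 | 75

Group transactions by type.
Per group compute: SUM(amount), MIN(amount), MAX(amount).
  credit: ids {5, 7, 9} → SUM(amount)=140, MIN(amount)=-71, MAX(amount)=250
  debit: ids {1, 2, 10} → SUM(amount)=47, MIN(amount)=-146, MAX(amount)=154
  fee: ids {4, 6, 8} → SUM(amount)=494, MIN(amount)=57, MAX(amount)=245
  transfer: ids {3, 11} → SUM(amount)=24, MIN(amount)=-51, MAX(amount)=75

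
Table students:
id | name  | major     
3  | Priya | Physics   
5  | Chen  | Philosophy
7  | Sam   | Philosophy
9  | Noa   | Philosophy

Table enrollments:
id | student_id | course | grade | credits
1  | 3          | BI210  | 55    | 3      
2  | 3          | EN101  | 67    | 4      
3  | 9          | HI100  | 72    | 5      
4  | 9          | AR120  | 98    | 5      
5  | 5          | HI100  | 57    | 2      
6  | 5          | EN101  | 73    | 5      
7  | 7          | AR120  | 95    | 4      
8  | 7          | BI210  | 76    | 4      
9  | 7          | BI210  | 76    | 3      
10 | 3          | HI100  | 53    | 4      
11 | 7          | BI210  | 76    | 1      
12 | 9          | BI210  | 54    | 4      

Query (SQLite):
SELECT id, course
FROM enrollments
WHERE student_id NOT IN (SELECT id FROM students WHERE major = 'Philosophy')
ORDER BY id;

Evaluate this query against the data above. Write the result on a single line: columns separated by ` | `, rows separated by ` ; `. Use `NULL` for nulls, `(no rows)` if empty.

1 | BI210 ; 2 | EN101 ; 10 | HI100

Inner query: students.id where major = 'Philosophy'.
Outer: keep enrollments rows whose student_id is not in that set.
Inner query → {5, 7, 9}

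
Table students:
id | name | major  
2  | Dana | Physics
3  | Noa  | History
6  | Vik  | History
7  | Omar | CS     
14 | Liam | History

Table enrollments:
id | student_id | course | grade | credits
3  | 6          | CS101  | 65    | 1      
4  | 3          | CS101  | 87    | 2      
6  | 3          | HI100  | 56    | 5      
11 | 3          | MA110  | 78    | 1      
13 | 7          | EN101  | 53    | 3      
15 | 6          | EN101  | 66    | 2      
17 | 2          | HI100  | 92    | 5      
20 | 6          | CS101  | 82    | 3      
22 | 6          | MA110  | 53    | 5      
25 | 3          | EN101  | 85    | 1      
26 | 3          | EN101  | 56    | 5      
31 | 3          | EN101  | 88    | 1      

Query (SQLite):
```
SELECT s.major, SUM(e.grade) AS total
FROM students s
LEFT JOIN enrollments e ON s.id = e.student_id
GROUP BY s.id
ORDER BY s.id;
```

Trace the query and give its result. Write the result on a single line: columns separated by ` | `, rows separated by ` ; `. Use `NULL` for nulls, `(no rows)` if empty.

Physics | 92 ; History | 450 ; History | 266 ; CS | 53 ; History | NULL

LEFT JOIN keeps every students row; unmatched ones get NULL for enrollments columns.
Group by students.id and compute SUM(e.grade). SUM over an all-NULL group is NULL.
  2: ids {17} → SUM(e.grade)=92
  3: ids {4, 6, 11, 25, 26, 31} → SUM(e.grade)=450
  6: ids {3, 15, 20, 22} → SUM(e.grade)=266
  7: ids {13} → SUM(e.grade)=53
  14: ids {—} → SUM(e.grade)=NULL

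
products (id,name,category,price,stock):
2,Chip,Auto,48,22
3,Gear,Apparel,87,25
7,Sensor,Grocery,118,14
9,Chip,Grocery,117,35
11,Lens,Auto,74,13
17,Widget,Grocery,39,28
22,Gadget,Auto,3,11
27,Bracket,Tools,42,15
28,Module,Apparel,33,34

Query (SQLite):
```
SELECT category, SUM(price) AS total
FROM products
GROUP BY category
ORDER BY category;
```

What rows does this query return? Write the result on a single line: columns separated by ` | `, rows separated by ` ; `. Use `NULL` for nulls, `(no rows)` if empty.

Apparel | 120 ; Auto | 125 ; Grocery | 274 ; Tools | 42

Partition products by category; compute SUM(price) within each group.
  Apparel: ids {3, 28} → SUM(price)=120
  Auto: ids {2, 11, 22} → SUM(price)=125
  Grocery: ids {7, 9, 17} → SUM(price)=274
  Tools: ids {27} → SUM(price)=42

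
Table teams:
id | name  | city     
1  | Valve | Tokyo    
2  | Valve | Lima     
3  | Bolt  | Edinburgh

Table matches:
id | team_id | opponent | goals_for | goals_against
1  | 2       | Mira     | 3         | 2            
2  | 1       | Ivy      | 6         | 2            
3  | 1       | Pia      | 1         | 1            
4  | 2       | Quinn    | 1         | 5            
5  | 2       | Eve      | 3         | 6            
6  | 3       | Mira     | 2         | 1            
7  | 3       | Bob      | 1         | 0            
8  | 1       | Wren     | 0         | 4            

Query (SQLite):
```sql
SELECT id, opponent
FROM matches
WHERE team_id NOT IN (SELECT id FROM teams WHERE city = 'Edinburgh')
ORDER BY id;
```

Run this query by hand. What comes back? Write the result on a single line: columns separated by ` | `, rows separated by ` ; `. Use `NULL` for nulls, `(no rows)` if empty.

Inner query: teams.id where city = 'Edinburgh'.
Outer: keep matches rows whose team_id is not in that set.
Inner query → {3}

1 | Mira ; 2 | Ivy ; 3 | Pia ; 4 | Quinn ; 5 | Eve ; 8 | Wren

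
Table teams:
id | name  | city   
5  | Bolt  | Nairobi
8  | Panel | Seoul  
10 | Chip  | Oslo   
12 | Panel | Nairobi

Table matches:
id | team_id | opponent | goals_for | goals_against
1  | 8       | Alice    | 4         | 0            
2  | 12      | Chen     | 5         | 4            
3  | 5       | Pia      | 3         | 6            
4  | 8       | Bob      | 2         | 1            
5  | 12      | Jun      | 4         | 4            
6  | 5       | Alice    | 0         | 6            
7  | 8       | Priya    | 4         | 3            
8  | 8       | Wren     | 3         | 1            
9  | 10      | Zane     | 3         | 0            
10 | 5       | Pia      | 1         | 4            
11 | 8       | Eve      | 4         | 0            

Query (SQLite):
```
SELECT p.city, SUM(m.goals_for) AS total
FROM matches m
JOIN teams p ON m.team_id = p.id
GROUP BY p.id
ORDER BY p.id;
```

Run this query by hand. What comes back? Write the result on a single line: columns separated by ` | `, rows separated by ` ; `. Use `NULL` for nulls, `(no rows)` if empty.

Nairobi | 4 ; Seoul | 17 ; Oslo | 3 ; Nairobi | 9

Join each matches row to its teams via team_id.
Group joined rows by teams.id; compute SUM(m.goals_for) per group.
  5: ids {3, 6, 10} → SUM(m.goals_for)=4
  8: ids {1, 4, 7, 8, 11} → SUM(m.goals_for)=17
  10: ids {9} → SUM(m.goals_for)=3
  12: ids {2, 5} → SUM(m.goals_for)=9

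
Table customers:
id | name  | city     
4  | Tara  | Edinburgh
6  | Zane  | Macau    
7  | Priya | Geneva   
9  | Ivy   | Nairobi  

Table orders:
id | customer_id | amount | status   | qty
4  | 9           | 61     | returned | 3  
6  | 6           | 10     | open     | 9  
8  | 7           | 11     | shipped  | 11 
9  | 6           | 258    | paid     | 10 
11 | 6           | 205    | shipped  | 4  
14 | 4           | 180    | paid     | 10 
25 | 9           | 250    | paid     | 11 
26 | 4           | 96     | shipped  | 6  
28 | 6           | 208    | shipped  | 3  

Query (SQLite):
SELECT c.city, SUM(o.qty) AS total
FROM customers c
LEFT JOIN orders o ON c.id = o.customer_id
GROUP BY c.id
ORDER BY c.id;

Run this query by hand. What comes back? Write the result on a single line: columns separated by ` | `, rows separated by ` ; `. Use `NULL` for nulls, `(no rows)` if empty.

Edinburgh | 16 ; Macau | 26 ; Geneva | 11 ; Nairobi | 14

LEFT JOIN keeps every customers row; unmatched ones get NULL for orders columns.
Group by customers.id and compute SUM(o.qty). SUM over an all-NULL group is NULL.
  4: ids {14, 26} → SUM(o.qty)=16
  6: ids {6, 9, 11, 28} → SUM(o.qty)=26
  7: ids {8} → SUM(o.qty)=11
  9: ids {4, 25} → SUM(o.qty)=14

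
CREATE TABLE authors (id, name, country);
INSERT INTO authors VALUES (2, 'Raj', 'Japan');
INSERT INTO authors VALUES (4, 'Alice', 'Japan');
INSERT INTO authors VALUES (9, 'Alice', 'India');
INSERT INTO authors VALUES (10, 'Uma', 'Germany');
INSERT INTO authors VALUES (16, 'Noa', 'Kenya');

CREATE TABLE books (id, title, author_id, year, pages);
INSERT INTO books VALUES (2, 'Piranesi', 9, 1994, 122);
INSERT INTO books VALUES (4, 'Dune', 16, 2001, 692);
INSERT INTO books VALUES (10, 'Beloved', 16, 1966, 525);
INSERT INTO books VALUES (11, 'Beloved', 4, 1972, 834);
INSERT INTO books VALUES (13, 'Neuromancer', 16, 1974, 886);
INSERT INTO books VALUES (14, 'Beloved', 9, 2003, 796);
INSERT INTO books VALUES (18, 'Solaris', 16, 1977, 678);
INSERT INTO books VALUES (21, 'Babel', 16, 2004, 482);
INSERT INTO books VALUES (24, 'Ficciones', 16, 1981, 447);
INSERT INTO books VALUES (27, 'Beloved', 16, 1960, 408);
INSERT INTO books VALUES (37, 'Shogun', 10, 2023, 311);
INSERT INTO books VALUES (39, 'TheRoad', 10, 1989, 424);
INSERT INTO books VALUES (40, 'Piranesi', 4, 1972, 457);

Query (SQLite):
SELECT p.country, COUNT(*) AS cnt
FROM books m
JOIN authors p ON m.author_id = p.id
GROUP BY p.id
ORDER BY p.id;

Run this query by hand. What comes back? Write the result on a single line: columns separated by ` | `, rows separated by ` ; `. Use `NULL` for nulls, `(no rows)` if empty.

Japan | 2 ; India | 2 ; Germany | 2 ; Kenya | 7

Join each books row to its authors via author_id.
Group joined rows by authors.id; compute COUNT(*) per group.
  4: ids {11, 40} → COUNT(*)=2
  9: ids {2, 14} → COUNT(*)=2
  10: ids {37, 39} → COUNT(*)=2
  16: ids {4, 10, 13, 18, 21, 24, 27} → COUNT(*)=7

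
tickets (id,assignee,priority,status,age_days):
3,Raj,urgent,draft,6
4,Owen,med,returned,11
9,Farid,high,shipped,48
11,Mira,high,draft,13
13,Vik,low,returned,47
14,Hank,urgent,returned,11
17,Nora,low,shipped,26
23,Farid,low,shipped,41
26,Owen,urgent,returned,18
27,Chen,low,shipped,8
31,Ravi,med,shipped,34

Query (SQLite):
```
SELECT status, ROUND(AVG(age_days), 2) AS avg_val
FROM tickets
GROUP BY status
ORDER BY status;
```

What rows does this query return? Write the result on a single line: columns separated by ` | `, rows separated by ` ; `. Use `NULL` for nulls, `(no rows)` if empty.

Partition tickets by status; compute ROUND(AVG(age_days), 2) within each group.
  draft: ids {3, 11} → ROUND(AVG(age_days), 2)=9.5
  returned: ids {4, 13, 14, 26} → ROUND(AVG(age_days), 2)=21.75
  shipped: ids {9, 17, 23, 27, 31} → ROUND(AVG(age_days), 2)=31.4

draft | 9.5 ; returned | 21.75 ; shipped | 31.4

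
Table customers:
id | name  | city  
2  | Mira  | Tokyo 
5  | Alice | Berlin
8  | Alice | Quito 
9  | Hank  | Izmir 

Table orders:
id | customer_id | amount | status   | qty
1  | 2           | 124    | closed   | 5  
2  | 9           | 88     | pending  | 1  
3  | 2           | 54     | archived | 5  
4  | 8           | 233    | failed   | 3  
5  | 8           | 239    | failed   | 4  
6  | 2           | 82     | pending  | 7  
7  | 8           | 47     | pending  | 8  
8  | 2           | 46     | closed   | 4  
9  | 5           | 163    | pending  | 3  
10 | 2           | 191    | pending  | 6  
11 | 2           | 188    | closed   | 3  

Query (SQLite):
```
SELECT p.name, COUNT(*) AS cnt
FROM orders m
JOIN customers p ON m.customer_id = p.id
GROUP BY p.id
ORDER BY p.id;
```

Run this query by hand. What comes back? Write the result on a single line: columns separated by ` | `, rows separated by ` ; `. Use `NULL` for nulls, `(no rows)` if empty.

Join each orders row to its customers via customer_id.
Group joined rows by customers.id; compute COUNT(*) per group.
  2: ids {1, 3, 6, 8, 10, 11} → COUNT(*)=6
  5: ids {9} → COUNT(*)=1
  8: ids {4, 5, 7} → COUNT(*)=3
  9: ids {2} → COUNT(*)=1

Mira | 6 ; Alice | 1 ; Alice | 3 ; Hank | 1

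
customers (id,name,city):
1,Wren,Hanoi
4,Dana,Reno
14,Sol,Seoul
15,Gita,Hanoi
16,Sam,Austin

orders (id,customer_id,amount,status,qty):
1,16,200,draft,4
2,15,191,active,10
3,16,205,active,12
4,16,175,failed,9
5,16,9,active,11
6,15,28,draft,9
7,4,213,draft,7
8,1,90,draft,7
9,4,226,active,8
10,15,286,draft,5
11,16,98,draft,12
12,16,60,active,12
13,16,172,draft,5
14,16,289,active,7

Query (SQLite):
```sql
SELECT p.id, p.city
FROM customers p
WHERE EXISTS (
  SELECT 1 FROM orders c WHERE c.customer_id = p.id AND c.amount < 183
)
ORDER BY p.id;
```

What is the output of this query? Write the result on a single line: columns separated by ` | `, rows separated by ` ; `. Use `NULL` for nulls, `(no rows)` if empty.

For each customers row, check whether any orders with matching customer_id has amount < 183.
Keep rows where that is true.

1 | Hanoi ; 15 | Hanoi ; 16 | Austin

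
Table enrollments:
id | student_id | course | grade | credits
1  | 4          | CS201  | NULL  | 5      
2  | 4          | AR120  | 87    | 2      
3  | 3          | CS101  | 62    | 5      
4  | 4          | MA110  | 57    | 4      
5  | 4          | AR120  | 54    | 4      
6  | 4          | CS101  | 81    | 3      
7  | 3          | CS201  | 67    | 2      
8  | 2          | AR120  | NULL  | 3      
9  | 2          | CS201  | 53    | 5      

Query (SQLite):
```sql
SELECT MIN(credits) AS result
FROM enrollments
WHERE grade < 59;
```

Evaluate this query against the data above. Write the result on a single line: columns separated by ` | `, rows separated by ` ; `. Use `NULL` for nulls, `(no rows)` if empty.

4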